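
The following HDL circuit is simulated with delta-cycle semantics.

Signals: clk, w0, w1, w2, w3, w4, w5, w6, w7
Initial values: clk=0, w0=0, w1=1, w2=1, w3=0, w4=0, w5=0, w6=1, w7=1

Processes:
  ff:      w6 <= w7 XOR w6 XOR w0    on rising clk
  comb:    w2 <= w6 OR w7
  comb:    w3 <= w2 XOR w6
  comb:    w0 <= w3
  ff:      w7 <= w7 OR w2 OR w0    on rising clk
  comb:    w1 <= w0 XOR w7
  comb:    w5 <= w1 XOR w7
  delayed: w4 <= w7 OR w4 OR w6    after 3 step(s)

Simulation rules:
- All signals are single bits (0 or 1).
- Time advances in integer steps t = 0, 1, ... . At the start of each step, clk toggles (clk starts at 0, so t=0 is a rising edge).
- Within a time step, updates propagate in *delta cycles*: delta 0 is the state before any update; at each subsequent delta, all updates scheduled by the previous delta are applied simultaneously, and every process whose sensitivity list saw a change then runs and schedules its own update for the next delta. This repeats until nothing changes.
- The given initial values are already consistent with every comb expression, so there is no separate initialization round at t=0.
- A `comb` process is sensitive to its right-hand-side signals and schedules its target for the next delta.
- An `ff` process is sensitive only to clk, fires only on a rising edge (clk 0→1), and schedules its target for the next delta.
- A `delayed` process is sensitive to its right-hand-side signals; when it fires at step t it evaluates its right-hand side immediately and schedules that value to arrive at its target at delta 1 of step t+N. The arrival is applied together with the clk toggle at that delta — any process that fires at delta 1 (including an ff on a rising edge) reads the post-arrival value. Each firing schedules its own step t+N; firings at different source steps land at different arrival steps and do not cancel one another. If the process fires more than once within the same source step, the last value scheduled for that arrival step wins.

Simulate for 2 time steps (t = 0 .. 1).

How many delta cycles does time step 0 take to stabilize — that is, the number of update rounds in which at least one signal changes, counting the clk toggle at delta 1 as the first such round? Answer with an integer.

t0.Δ0 w1=1 w7=1 w4=0 w6=1 w0=0 w5=0 w2=1 clk=0 w3=0
t0.Δ1 w1=1 w7=1 w4=0 w6=1 w0=0 w5=0 w2=1 clk=1 w3=0
t0.Δ2 w1=1 w7=1 w4=0 w6=0 w0=0 w5=0 w2=1 clk=1 w3=0
t0.Δ3 w1=1 w7=1 w4=0 w6=0 w0=0 w5=0 w2=1 clk=1 w3=1
t0.Δ4 w1=1 w7=1 w4=0 w6=0 w0=1 w5=0 w2=1 clk=1 w3=1
t0.Δ5 w1=0 w7=1 w4=0 w6=0 w0=1 w5=0 w2=1 clk=1 w3=1
t0.Δ6 w1=0 w7=1 w4=0 w6=0 w0=1 w5=1 w2=1 clk=1 w3=1
t1.Δ0 w1=0 w7=1 w4=0 w6=0 w0=1 w5=1 w2=1 clk=1 w3=1
t1.Δ1 w1=0 w7=1 w4=0 w6=0 w0=1 w5=1 w2=1 clk=0 w3=1

6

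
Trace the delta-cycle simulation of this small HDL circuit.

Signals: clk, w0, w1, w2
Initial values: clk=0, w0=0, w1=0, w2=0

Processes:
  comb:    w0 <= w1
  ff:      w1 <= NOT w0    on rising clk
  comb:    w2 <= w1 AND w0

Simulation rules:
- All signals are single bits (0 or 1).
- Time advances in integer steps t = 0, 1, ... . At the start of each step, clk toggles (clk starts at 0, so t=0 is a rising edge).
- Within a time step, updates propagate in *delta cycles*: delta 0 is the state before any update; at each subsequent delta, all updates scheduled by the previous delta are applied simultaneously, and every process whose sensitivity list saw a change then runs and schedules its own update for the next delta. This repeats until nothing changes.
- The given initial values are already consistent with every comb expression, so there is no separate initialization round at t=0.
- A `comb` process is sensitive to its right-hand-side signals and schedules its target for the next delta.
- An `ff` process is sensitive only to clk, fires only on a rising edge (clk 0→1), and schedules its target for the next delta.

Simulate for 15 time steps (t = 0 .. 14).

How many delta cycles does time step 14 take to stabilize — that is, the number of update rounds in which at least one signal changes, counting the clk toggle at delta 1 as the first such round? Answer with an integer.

t0.Δ0 clk=0 w2=0 w0=0 w1=0
t0.Δ1 clk=1 w2=0 w0=0 w1=0
t0.Δ2 clk=1 w2=0 w0=0 w1=1
t0.Δ3 clk=1 w2=0 w0=1 w1=1
t0.Δ4 clk=1 w2=1 w0=1 w1=1
t1.Δ0 clk=1 w2=1 w0=1 w1=1
t1.Δ1 clk=0 w2=1 w0=1 w1=1
t2.Δ0 clk=0 w2=1 w0=1 w1=1
t2.Δ1 clk=1 w2=1 w0=1 w1=1
t2.Δ2 clk=1 w2=1 w0=1 w1=0
t2.Δ3 clk=1 w2=0 w0=0 w1=0
t3.Δ0 clk=1 w2=0 w0=0 w1=0
t3.Δ1 clk=0 w2=0 w0=0 w1=0
t4.Δ0 clk=0 w2=0 w0=0 w1=0
t4.Δ1 clk=1 w2=0 w0=0 w1=0
t4.Δ2 clk=1 w2=0 w0=0 w1=1
t4.Δ3 clk=1 w2=0 w0=1 w1=1
t4.Δ4 clk=1 w2=1 w0=1 w1=1
t5.Δ0 clk=1 w2=1 w0=1 w1=1
t5.Δ1 clk=0 w2=1 w0=1 w1=1
t6.Δ0 clk=0 w2=1 w0=1 w1=1
t6.Δ1 clk=1 w2=1 w0=1 w1=1
t6.Δ2 clk=1 w2=1 w0=1 w1=0
t6.Δ3 clk=1 w2=0 w0=0 w1=0
t7.Δ0 clk=1 w2=0 w0=0 w1=0
t7.Δ1 clk=0 w2=0 w0=0 w1=0
t8.Δ0 clk=0 w2=0 w0=0 w1=0
t8.Δ1 clk=1 w2=0 w0=0 w1=0
t8.Δ2 clk=1 w2=0 w0=0 w1=1
t8.Δ3 clk=1 w2=0 w0=1 w1=1
t8.Δ4 clk=1 w2=1 w0=1 w1=1
t9.Δ0 clk=1 w2=1 w0=1 w1=1
t9.Δ1 clk=0 w2=1 w0=1 w1=1
t10.Δ0 clk=0 w2=1 w0=1 w1=1
t10.Δ1 clk=1 w2=1 w0=1 w1=1
t10.Δ2 clk=1 w2=1 w0=1 w1=0
t10.Δ3 clk=1 w2=0 w0=0 w1=0
t11.Δ0 clk=1 w2=0 w0=0 w1=0
t11.Δ1 clk=0 w2=0 w0=0 w1=0
t12.Δ0 clk=0 w2=0 w0=0 w1=0
t12.Δ1 clk=1 w2=0 w0=0 w1=0
t12.Δ2 clk=1 w2=0 w0=0 w1=1
t12.Δ3 clk=1 w2=0 w0=1 w1=1
t12.Δ4 clk=1 w2=1 w0=1 w1=1
t13.Δ0 clk=1 w2=1 w0=1 w1=1
t13.Δ1 clk=0 w2=1 w0=1 w1=1
t14.Δ0 clk=0 w2=1 w0=1 w1=1
t14.Δ1 clk=1 w2=1 w0=1 w1=1
t14.Δ2 clk=1 w2=1 w0=1 w1=0
t14.Δ3 clk=1 w2=0 w0=0 w1=0

3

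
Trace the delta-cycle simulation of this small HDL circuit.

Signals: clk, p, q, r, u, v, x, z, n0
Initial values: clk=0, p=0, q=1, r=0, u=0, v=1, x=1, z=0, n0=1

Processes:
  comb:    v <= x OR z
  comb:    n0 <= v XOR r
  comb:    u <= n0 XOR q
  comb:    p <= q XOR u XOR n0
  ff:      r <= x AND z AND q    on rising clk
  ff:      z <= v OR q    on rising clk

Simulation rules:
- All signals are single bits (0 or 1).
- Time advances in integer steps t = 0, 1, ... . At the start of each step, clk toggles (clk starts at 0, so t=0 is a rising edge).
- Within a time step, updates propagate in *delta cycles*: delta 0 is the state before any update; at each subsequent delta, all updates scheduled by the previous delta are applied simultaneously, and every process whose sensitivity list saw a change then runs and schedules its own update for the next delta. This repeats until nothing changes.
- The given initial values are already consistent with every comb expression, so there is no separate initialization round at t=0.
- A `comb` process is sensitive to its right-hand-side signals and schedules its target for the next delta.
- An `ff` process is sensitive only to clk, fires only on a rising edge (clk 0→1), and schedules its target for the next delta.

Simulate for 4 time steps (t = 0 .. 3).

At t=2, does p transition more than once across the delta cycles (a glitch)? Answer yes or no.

yes

t=0 Δ0: n0=1 q=1 x=1 u=0 v=1 z=0 r=0 clk=0 p=0
  Δ1: clk:0→1
  Δ2: z:0→1
  (2Δ to stable)
t=1 Δ0: n0=1 q=1 x=1 u=0 v=1 z=1 r=0 clk=1 p=0
  Δ1: clk:1→0
  (1Δ to stable)
t=2 Δ0: n0=1 q=1 x=1 u=0 v=1 z=1 r=0 clk=0 p=0
  Δ1: clk:0→1
  Δ2: r:0→1
  Δ3: n0:1→0
  Δ4: u:0→1, p:0→1
  Δ5: p:1→0
  (5Δ to stable)
t=3 Δ0: n0=0 q=1 x=1 u=1 v=1 z=1 r=1 clk=1 p=0
  Δ1: clk:1→0
  (1Δ to stable)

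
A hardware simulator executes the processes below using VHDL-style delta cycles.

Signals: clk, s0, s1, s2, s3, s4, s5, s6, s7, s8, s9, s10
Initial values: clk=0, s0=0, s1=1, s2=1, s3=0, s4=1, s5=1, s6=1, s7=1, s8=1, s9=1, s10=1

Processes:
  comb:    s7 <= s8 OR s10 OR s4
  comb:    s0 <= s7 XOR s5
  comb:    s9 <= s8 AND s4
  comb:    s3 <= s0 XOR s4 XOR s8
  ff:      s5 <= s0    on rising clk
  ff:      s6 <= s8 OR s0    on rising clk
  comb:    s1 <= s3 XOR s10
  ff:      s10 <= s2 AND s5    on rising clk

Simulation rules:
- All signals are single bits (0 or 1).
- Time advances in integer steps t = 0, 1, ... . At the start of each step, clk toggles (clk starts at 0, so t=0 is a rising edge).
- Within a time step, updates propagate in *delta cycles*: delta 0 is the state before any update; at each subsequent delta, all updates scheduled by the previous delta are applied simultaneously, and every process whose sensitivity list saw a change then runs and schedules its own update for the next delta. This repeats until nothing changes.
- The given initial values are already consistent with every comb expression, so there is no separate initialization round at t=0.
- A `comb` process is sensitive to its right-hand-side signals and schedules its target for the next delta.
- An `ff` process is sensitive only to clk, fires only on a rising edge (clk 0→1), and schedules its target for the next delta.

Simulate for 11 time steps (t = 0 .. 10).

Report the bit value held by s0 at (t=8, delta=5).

t0.Δ0 s1=1 clk=0 s7=1 s4=1 s3=0 s5=1 s2=1 s6=1 s10=1 s8=1 s9=1 s0=0
t0.Δ1 s1=1 clk=1 s7=1 s4=1 s3=0 s5=1 s2=1 s6=1 s10=1 s8=1 s9=1 s0=0
t0.Δ2 s1=1 clk=1 s7=1 s4=1 s3=0 s5=0 s2=1 s6=1 s10=1 s8=1 s9=1 s0=0
t0.Δ3 s1=1 clk=1 s7=1 s4=1 s3=0 s5=0 s2=1 s6=1 s10=1 s8=1 s9=1 s0=1
t0.Δ4 s1=1 clk=1 s7=1 s4=1 s3=1 s5=0 s2=1 s6=1 s10=1 s8=1 s9=1 s0=1
t0.Δ5 s1=0 clk=1 s7=1 s4=1 s3=1 s5=0 s2=1 s6=1 s10=1 s8=1 s9=1 s0=1
t1.Δ0 s1=0 clk=1 s7=1 s4=1 s3=1 s5=0 s2=1 s6=1 s10=1 s8=1 s9=1 s0=1
t1.Δ1 s1=0 clk=0 s7=1 s4=1 s3=1 s5=0 s2=1 s6=1 s10=1 s8=1 s9=1 s0=1
t2.Δ0 s1=0 clk=0 s7=1 s4=1 s3=1 s5=0 s2=1 s6=1 s10=1 s8=1 s9=1 s0=1
t2.Δ1 s1=0 clk=1 s7=1 s4=1 s3=1 s5=0 s2=1 s6=1 s10=1 s8=1 s9=1 s0=1
t2.Δ2 s1=0 clk=1 s7=1 s4=1 s3=1 s5=1 s2=1 s6=1 s10=0 s8=1 s9=1 s0=1
t2.Δ3 s1=1 clk=1 s7=1 s4=1 s3=1 s5=1 s2=1 s6=1 s10=0 s8=1 s9=1 s0=0
t2.Δ4 s1=1 clk=1 s7=1 s4=1 s3=0 s5=1 s2=1 s6=1 s10=0 s8=1 s9=1 s0=0
t2.Δ5 s1=0 clk=1 s7=1 s4=1 s3=0 s5=1 s2=1 s6=1 s10=0 s8=1 s9=1 s0=0
t3.Δ0 s1=0 clk=1 s7=1 s4=1 s3=0 s5=1 s2=1 s6=1 s10=0 s8=1 s9=1 s0=0
t3.Δ1 s1=0 clk=0 s7=1 s4=1 s3=0 s5=1 s2=1 s6=1 s10=0 s8=1 s9=1 s0=0
t4.Δ0 s1=0 clk=0 s7=1 s4=1 s3=0 s5=1 s2=1 s6=1 s10=0 s8=1 s9=1 s0=0
t4.Δ1 s1=0 clk=1 s7=1 s4=1 s3=0 s5=1 s2=1 s6=1 s10=0 s8=1 s9=1 s0=0
t4.Δ2 s1=0 clk=1 s7=1 s4=1 s3=0 s5=0 s2=1 s6=1 s10=1 s8=1 s9=1 s0=0
t4.Δ3 s1=1 clk=1 s7=1 s4=1 s3=0 s5=0 s2=1 s6=1 s10=1 s8=1 s9=1 s0=1
t4.Δ4 s1=1 clk=1 s7=1 s4=1 s3=1 s5=0 s2=1 s6=1 s10=1 s8=1 s9=1 s0=1
t4.Δ5 s1=0 clk=1 s7=1 s4=1 s3=1 s5=0 s2=1 s6=1 s10=1 s8=1 s9=1 s0=1
t5.Δ0 s1=0 clk=1 s7=1 s4=1 s3=1 s5=0 s2=1 s6=1 s10=1 s8=1 s9=1 s0=1
t5.Δ1 s1=0 clk=0 s7=1 s4=1 s3=1 s5=0 s2=1 s6=1 s10=1 s8=1 s9=1 s0=1
t6.Δ0 s1=0 clk=0 s7=1 s4=1 s3=1 s5=0 s2=1 s6=1 s10=1 s8=1 s9=1 s0=1
t6.Δ1 s1=0 clk=1 s7=1 s4=1 s3=1 s5=0 s2=1 s6=1 s10=1 s8=1 s9=1 s0=1
t6.Δ2 s1=0 clk=1 s7=1 s4=1 s3=1 s5=1 s2=1 s6=1 s10=0 s8=1 s9=1 s0=1
t6.Δ3 s1=1 clk=1 s7=1 s4=1 s3=1 s5=1 s2=1 s6=1 s10=0 s8=1 s9=1 s0=0
t6.Δ4 s1=1 clk=1 s7=1 s4=1 s3=0 s5=1 s2=1 s6=1 s10=0 s8=1 s9=1 s0=0
t6.Δ5 s1=0 clk=1 s7=1 s4=1 s3=0 s5=1 s2=1 s6=1 s10=0 s8=1 s9=1 s0=0
t7.Δ0 s1=0 clk=1 s7=1 s4=1 s3=0 s5=1 s2=1 s6=1 s10=0 s8=1 s9=1 s0=0
t7.Δ1 s1=0 clk=0 s7=1 s4=1 s3=0 s5=1 s2=1 s6=1 s10=0 s8=1 s9=1 s0=0
t8.Δ0 s1=0 clk=0 s7=1 s4=1 s3=0 s5=1 s2=1 s6=1 s10=0 s8=1 s9=1 s0=0
t8.Δ1 s1=0 clk=1 s7=1 s4=1 s3=0 s5=1 s2=1 s6=1 s10=0 s8=1 s9=1 s0=0
t8.Δ2 s1=0 clk=1 s7=1 s4=1 s3=0 s5=0 s2=1 s6=1 s10=1 s8=1 s9=1 s0=0
t8.Δ3 s1=1 clk=1 s7=1 s4=1 s3=0 s5=0 s2=1 s6=1 s10=1 s8=1 s9=1 s0=1
t8.Δ4 s1=1 clk=1 s7=1 s4=1 s3=1 s5=0 s2=1 s6=1 s10=1 s8=1 s9=1 s0=1
t8.Δ5 s1=0 clk=1 s7=1 s4=1 s3=1 s5=0 s2=1 s6=1 s10=1 s8=1 s9=1 s0=1
t9.Δ0 s1=0 clk=1 s7=1 s4=1 s3=1 s5=0 s2=1 s6=1 s10=1 s8=1 s9=1 s0=1
t9.Δ1 s1=0 clk=0 s7=1 s4=1 s3=1 s5=0 s2=1 s6=1 s10=1 s8=1 s9=1 s0=1
t10.Δ0 s1=0 clk=0 s7=1 s4=1 s3=1 s5=0 s2=1 s6=1 s10=1 s8=1 s9=1 s0=1
t10.Δ1 s1=0 clk=1 s7=1 s4=1 s3=1 s5=0 s2=1 s6=1 s10=1 s8=1 s9=1 s0=1
t10.Δ2 s1=0 clk=1 s7=1 s4=1 s3=1 s5=1 s2=1 s6=1 s10=0 s8=1 s9=1 s0=1
t10.Δ3 s1=1 clk=1 s7=1 s4=1 s3=1 s5=1 s2=1 s6=1 s10=0 s8=1 s9=1 s0=0
t10.Δ4 s1=1 clk=1 s7=1 s4=1 s3=0 s5=1 s2=1 s6=1 s10=0 s8=1 s9=1 s0=0
t10.Δ5 s1=0 clk=1 s7=1 s4=1 s3=0 s5=1 s2=1 s6=1 s10=0 s8=1 s9=1 s0=0

1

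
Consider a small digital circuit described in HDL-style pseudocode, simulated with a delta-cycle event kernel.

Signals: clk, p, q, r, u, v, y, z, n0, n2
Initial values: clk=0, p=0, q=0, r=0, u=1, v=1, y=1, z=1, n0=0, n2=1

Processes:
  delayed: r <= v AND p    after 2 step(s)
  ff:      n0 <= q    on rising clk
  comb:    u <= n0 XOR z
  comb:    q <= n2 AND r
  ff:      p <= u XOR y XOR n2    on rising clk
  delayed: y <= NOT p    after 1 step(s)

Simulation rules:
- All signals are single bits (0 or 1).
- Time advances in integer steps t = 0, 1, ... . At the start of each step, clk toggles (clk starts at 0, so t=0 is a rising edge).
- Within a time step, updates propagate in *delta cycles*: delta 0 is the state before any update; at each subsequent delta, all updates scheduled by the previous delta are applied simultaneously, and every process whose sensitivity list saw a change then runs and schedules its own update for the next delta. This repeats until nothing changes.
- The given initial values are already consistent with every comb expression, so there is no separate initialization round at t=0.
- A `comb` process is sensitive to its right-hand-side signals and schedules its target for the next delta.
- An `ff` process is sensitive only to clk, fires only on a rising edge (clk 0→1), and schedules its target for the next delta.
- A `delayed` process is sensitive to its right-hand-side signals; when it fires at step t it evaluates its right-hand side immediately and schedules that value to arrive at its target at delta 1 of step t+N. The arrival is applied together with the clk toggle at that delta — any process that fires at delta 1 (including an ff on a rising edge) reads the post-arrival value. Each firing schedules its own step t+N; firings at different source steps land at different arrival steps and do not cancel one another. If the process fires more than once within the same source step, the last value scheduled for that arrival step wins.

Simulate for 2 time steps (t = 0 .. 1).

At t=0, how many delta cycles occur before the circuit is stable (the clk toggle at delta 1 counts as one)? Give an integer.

t=0 Δ0: v=1 p=0 z=1 clk=0 q=0 n2=1 u=1 n0=0 r=0 y=1
  Δ1: clk:0→1
  Δ2: p:0→1
  (2Δ to stable)
t=1 Δ0: v=1 p=1 z=1 clk=1 q=0 n2=1 u=1 n0=0 r=0 y=1
  Δ1: clk:1→0, y:1→0
  (1Δ to stable)

2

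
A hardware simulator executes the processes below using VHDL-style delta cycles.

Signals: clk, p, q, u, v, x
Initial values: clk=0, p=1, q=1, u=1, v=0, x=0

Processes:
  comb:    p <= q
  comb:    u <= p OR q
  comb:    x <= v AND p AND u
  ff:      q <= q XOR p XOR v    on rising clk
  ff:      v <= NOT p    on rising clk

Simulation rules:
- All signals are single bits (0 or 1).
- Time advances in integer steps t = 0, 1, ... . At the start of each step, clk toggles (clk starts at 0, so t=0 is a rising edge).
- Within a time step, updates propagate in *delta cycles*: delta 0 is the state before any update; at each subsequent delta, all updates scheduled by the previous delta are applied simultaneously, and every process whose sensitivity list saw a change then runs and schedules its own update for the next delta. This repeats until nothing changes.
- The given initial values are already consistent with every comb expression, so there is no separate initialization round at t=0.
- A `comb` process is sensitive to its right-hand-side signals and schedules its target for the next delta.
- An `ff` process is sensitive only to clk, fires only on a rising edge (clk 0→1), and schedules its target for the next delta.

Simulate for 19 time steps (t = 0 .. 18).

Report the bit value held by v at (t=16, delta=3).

0

[bits: u,clk,q,x,p,v]
t=0: Δ0=101010 Δ1=111010 Δ2=110010 Δ3=110000 Δ4=010000 | 4Δ
t=1: Δ0=010000 Δ1=000000 | 1Δ
t=2: Δ0=000000 Δ1=010000 Δ2=010001 | 2Δ
t=3: Δ0=010001 Δ1=000001 | 1Δ
t=4: Δ0=000001 Δ1=010001 Δ2=011001 Δ3=111011 Δ4=111111 | 4Δ
t=5: Δ0=111111 Δ1=101111 | 1Δ
t=6: Δ0=101111 Δ1=111111 Δ2=111110 Δ3=111010 | 3Δ
t=7: Δ0=111010 Δ1=101010 | 1Δ
t=8: Δ0=101010 Δ1=111010 Δ2=110010 Δ3=110000 Δ4=010000 | 4Δ
t=9: Δ0=010000 Δ1=000000 | 1Δ
t=10: Δ0=000000 Δ1=010000 Δ2=010001 | 2Δ
t=11: Δ0=010001 Δ1=000001 | 1Δ
t=12: Δ0=000001 Δ1=010001 Δ2=011001 Δ3=111011 Δ4=111111 | 4Δ
t=13: Δ0=111111 Δ1=101111 | 1Δ
t=14: Δ0=101111 Δ1=111111 Δ2=111110 Δ3=111010 | 3Δ
t=15: Δ0=111010 Δ1=101010 | 1Δ
t=16: Δ0=101010 Δ1=111010 Δ2=110010 Δ3=110000 Δ4=010000 | 4Δ
t=17: Δ0=010000 Δ1=000000 | 1Δ
t=18: Δ0=000000 Δ1=010000 Δ2=010001 | 2Δ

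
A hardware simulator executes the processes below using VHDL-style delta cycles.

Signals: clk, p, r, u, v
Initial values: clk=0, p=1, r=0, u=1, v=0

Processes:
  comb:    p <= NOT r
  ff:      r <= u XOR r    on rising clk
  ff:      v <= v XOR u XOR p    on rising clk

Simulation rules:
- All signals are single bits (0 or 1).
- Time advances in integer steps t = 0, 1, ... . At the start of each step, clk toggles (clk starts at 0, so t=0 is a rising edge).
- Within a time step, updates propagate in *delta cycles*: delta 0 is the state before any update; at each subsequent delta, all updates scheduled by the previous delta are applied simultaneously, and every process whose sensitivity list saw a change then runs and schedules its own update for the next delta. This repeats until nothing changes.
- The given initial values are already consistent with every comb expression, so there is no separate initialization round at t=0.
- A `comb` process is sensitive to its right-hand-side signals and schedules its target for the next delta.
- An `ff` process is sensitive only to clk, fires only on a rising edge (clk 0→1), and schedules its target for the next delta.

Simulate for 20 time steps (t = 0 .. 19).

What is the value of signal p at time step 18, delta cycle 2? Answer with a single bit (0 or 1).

[bits: v,p,r,clk,u]
t=0: Δ0=01001 Δ1=01011 Δ2=01111 Δ3=00111 | 3Δ
t=1: Δ0=00111 Δ1=00101 | 1Δ
t=2: Δ0=00101 Δ1=00111 Δ2=10011 Δ3=11011 | 3Δ
t=3: Δ0=11011 Δ1=11001 | 1Δ
t=4: Δ0=11001 Δ1=11011 Δ2=11111 Δ3=10111 | 3Δ
t=5: Δ0=10111 Δ1=10101 | 1Δ
t=6: Δ0=10101 Δ1=10111 Δ2=00011 Δ3=01011 | 3Δ
t=7: Δ0=01011 Δ1=01001 | 1Δ
t=8: Δ0=01001 Δ1=01011 Δ2=01111 Δ3=00111 | 3Δ
t=9: Δ0=00111 Δ1=00101 | 1Δ
t=10: Δ0=00101 Δ1=00111 Δ2=10011 Δ3=11011 | 3Δ
t=11: Δ0=11011 Δ1=11001 | 1Δ
t=12: Δ0=11001 Δ1=11011 Δ2=11111 Δ3=10111 | 3Δ
t=13: Δ0=10111 Δ1=10101 | 1Δ
t=14: Δ0=10101 Δ1=10111 Δ2=00011 Δ3=01011 | 3Δ
t=15: Δ0=01011 Δ1=01001 | 1Δ
t=16: Δ0=01001 Δ1=01011 Δ2=01111 Δ3=00111 | 3Δ
t=17: Δ0=00111 Δ1=00101 | 1Δ
t=18: Δ0=00101 Δ1=00111 Δ2=10011 Δ3=11011 | 3Δ
t=19: Δ0=11011 Δ1=11001 | 1Δ

0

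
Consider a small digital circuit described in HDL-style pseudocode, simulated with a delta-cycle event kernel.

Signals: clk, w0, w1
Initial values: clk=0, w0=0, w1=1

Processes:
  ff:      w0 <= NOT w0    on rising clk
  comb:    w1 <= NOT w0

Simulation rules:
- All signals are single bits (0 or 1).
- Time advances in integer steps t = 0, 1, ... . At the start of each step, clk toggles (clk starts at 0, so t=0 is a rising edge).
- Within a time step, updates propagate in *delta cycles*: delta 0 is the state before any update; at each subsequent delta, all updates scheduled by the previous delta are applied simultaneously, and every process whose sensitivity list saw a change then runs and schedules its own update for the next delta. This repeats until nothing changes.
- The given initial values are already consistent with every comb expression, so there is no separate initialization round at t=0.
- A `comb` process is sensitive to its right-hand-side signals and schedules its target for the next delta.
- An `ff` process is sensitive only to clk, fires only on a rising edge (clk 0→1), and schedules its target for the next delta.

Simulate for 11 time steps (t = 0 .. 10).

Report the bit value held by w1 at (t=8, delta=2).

t0.Δ0 w1=1 w0=0 clk=0
t0.Δ1 w1=1 w0=0 clk=1
t0.Δ2 w1=1 w0=1 clk=1
t0.Δ3 w1=0 w0=1 clk=1
t1.Δ0 w1=0 w0=1 clk=1
t1.Δ1 w1=0 w0=1 clk=0
t2.Δ0 w1=0 w0=1 clk=0
t2.Δ1 w1=0 w0=1 clk=1
t2.Δ2 w1=0 w0=0 clk=1
t2.Δ3 w1=1 w0=0 clk=1
t3.Δ0 w1=1 w0=0 clk=1
t3.Δ1 w1=1 w0=0 clk=0
t4.Δ0 w1=1 w0=0 clk=0
t4.Δ1 w1=1 w0=0 clk=1
t4.Δ2 w1=1 w0=1 clk=1
t4.Δ3 w1=0 w0=1 clk=1
t5.Δ0 w1=0 w0=1 clk=1
t5.Δ1 w1=0 w0=1 clk=0
t6.Δ0 w1=0 w0=1 clk=0
t6.Δ1 w1=0 w0=1 clk=1
t6.Δ2 w1=0 w0=0 clk=1
t6.Δ3 w1=1 w0=0 clk=1
t7.Δ0 w1=1 w0=0 clk=1
t7.Δ1 w1=1 w0=0 clk=0
t8.Δ0 w1=1 w0=0 clk=0
t8.Δ1 w1=1 w0=0 clk=1
t8.Δ2 w1=1 w0=1 clk=1
t8.Δ3 w1=0 w0=1 clk=1
t9.Δ0 w1=0 w0=1 clk=1
t9.Δ1 w1=0 w0=1 clk=0
t10.Δ0 w1=0 w0=1 clk=0
t10.Δ1 w1=0 w0=1 clk=1
t10.Δ2 w1=0 w0=0 clk=1
t10.Δ3 w1=1 w0=0 clk=1

1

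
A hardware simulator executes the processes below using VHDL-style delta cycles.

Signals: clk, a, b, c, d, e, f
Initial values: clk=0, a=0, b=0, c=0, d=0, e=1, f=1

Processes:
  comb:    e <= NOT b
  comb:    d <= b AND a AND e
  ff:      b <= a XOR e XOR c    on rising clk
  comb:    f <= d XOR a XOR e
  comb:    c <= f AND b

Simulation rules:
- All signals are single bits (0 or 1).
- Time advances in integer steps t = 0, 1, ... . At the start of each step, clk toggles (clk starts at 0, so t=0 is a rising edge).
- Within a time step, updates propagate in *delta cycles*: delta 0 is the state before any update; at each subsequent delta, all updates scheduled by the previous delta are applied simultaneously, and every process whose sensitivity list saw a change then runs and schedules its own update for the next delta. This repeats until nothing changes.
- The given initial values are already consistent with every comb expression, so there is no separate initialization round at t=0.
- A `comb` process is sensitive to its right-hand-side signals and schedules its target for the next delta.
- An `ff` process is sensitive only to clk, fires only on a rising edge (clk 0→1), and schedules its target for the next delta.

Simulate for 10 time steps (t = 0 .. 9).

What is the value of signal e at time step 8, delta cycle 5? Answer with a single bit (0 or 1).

0

t=0 Δ0: c=0 clk=0 a=0 f=1 b=0 e=1 d=0
  Δ1: clk:0→1
  Δ2: b:0→1
  Δ3: c:0→1, e:1→0
  Δ4: f:1→0
  Δ5: c:1→0
  (5Δ to stable)
t=1 Δ0: c=0 clk=1 a=0 f=0 b=1 e=0 d=0
  Δ1: clk:1→0
  (1Δ to stable)
t=2 Δ0: c=0 clk=0 a=0 f=0 b=1 e=0 d=0
  Δ1: clk:0→1
  Δ2: b:1→0
  Δ3: e:0→1
  Δ4: f:0→1
  (4Δ to stable)
t=3 Δ0: c=0 clk=1 a=0 f=1 b=0 e=1 d=0
  Δ1: clk:1→0
  (1Δ to stable)
t=4 Δ0: c=0 clk=0 a=0 f=1 b=0 e=1 d=0
  Δ1: clk:0→1
  Δ2: b:0→1
  Δ3: c:0→1, e:1→0
  Δ4: f:1→0
  Δ5: c:1→0
  (5Δ to stable)
t=5 Δ0: c=0 clk=1 a=0 f=0 b=1 e=0 d=0
  Δ1: clk:1→0
  (1Δ to stable)
t=6 Δ0: c=0 clk=0 a=0 f=0 b=1 e=0 d=0
  Δ1: clk:0→1
  Δ2: b:1→0
  Δ3: e:0→1
  Δ4: f:0→1
  (4Δ to stable)
t=7 Δ0: c=0 clk=1 a=0 f=1 b=0 e=1 d=0
  Δ1: clk:1→0
  (1Δ to stable)
t=8 Δ0: c=0 clk=0 a=0 f=1 b=0 e=1 d=0
  Δ1: clk:0→1
  Δ2: b:0→1
  Δ3: c:0→1, e:1→0
  Δ4: f:1→0
  Δ5: c:1→0
  (5Δ to stable)
t=9 Δ0: c=0 clk=1 a=0 f=0 b=1 e=0 d=0
  Δ1: clk:1→0
  (1Δ to stable)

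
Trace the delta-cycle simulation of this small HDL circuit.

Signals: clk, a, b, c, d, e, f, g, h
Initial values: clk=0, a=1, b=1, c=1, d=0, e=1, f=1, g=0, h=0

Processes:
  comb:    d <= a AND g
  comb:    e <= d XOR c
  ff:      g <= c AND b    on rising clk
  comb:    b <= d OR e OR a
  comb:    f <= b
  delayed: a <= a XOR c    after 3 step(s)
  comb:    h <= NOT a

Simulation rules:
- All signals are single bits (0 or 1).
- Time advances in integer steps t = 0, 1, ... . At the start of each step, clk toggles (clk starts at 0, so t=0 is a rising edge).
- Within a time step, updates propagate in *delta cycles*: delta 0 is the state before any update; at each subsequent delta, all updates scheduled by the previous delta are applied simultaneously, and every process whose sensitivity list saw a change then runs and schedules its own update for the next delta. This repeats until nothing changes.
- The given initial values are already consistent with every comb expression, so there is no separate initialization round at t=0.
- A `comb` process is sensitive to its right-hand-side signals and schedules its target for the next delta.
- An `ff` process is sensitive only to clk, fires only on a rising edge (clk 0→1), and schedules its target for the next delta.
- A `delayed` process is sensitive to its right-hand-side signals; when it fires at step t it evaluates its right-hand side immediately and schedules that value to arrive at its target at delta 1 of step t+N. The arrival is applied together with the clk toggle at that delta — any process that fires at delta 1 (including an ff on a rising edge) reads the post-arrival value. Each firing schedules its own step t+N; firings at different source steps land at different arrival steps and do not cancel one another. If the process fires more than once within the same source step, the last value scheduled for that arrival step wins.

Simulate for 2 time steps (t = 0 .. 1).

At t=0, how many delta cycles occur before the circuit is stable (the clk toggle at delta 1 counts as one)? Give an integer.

t=0 Δ0: e=1 a=1 g=0 clk=0 d=0 h=0 c=1 b=1 f=1
  Δ1: clk:0→1
  Δ2: g:0→1
  Δ3: d:0→1
  Δ4: e:1→0
  (4Δ to stable)
t=1 Δ0: e=0 a=1 g=1 clk=1 d=1 h=0 c=1 b=1 f=1
  Δ1: clk:1→0
  (1Δ to stable)

4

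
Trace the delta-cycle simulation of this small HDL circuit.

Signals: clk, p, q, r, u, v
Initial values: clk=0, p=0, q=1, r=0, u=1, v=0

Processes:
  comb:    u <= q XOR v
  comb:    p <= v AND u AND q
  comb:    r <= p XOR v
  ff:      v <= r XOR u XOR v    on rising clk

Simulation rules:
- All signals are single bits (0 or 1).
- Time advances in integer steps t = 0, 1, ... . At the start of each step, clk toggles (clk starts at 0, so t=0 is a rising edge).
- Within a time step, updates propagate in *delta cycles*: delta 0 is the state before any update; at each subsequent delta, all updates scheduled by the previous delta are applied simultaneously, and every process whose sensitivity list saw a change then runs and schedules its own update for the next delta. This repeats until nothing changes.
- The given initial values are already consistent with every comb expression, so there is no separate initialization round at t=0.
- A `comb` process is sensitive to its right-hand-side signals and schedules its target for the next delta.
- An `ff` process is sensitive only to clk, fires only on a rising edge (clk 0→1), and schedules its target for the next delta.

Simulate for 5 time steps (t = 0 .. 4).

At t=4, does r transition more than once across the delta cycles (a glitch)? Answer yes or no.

yes

t=0 Δ0: p=0 v=0 r=0 clk=0 q=1 u=1
  Δ1: clk:0→1
  Δ2: v:0→1
  Δ3: p:0→1, r:0→1, u:1→0
  Δ4: p:1→0, r:1→0
  Δ5: r:0→1
  (5Δ to stable)
t=1 Δ0: p=0 v=1 r=1 clk=1 q=1 u=0
  Δ1: clk:1→0
  (1Δ to stable)
t=2 Δ0: p=0 v=1 r=1 clk=0 q=1 u=0
  Δ1: clk:0→1
  Δ2: v:1→0
  Δ3: r:1→0, u:0→1
  (3Δ to stable)
t=3 Δ0: p=0 v=0 r=0 clk=1 q=1 u=1
  Δ1: clk:1→0
  (1Δ to stable)
t=4 Δ0: p=0 v=0 r=0 clk=0 q=1 u=1
  Δ1: clk:0→1
  Δ2: v:0→1
  Δ3: p:0→1, r:0→1, u:1→0
  Δ4: p:1→0, r:1→0
  Δ5: r:0→1
  (5Δ to stable)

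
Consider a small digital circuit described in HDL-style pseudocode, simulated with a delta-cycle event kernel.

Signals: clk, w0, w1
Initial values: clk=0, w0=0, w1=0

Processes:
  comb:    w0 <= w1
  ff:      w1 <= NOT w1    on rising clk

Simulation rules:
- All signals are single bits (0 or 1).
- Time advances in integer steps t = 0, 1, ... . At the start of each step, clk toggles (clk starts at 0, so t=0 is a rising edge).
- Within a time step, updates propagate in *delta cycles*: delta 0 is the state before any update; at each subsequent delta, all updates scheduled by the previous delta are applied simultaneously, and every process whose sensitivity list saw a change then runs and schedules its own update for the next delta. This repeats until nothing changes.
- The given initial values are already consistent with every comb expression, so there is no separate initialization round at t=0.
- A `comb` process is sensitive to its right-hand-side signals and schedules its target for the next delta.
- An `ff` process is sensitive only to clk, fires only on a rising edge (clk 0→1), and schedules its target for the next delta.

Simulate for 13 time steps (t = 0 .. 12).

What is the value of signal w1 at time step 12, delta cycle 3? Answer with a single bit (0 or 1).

[bits: w1,clk,w0]
t=0: Δ0=000 Δ1=010 Δ2=110 Δ3=111 | 3Δ
t=1: Δ0=111 Δ1=101 | 1Δ
t=2: Δ0=101 Δ1=111 Δ2=011 Δ3=010 | 3Δ
t=3: Δ0=010 Δ1=000 | 1Δ
t=4: Δ0=000 Δ1=010 Δ2=110 Δ3=111 | 3Δ
t=5: Δ0=111 Δ1=101 | 1Δ
t=6: Δ0=101 Δ1=111 Δ2=011 Δ3=010 | 3Δ
t=7: Δ0=010 Δ1=000 | 1Δ
t=8: Δ0=000 Δ1=010 Δ2=110 Δ3=111 | 3Δ
t=9: Δ0=111 Δ1=101 | 1Δ
t=10: Δ0=101 Δ1=111 Δ2=011 Δ3=010 | 3Δ
t=11: Δ0=010 Δ1=000 | 1Δ
t=12: Δ0=000 Δ1=010 Δ2=110 Δ3=111 | 3Δ

1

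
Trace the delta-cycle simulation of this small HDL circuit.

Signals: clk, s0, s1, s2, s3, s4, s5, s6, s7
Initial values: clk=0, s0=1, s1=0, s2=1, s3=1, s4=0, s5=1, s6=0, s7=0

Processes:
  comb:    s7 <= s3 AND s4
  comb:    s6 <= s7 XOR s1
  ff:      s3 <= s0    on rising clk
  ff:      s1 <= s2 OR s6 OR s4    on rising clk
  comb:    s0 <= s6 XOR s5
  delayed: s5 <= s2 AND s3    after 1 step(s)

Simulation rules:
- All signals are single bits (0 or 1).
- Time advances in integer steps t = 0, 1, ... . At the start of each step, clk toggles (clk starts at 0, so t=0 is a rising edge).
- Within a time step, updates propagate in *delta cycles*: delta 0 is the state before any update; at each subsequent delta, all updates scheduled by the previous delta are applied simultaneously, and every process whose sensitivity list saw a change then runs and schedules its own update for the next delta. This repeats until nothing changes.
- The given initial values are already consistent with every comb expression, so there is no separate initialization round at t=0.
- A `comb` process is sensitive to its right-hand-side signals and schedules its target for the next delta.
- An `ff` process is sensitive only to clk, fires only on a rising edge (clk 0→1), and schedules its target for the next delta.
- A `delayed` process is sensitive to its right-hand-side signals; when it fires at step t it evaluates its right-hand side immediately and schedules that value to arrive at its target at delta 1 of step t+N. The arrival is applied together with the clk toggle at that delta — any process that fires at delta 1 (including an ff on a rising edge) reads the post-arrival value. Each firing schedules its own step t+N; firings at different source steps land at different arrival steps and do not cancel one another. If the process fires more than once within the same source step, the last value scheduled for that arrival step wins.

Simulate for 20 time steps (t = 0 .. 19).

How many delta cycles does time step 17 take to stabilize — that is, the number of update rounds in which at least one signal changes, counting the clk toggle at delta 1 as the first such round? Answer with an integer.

t0.Δ0 clk=0 s4=0 s0=1 s7=0 s1=0 s3=1 s5=1 s6=0 s2=1
t0.Δ1 clk=1 s4=0 s0=1 s7=0 s1=0 s3=1 s5=1 s6=0 s2=1
t0.Δ2 clk=1 s4=0 s0=1 s7=0 s1=1 s3=1 s5=1 s6=0 s2=1
t0.Δ3 clk=1 s4=0 s0=1 s7=0 s1=1 s3=1 s5=1 s6=1 s2=1
t0.Δ4 clk=1 s4=0 s0=0 s7=0 s1=1 s3=1 s5=1 s6=1 s2=1
t1.Δ0 clk=1 s4=0 s0=0 s7=0 s1=1 s3=1 s5=1 s6=1 s2=1
t1.Δ1 clk=0 s4=0 s0=0 s7=0 s1=1 s3=1 s5=1 s6=1 s2=1
t2.Δ0 clk=0 s4=0 s0=0 s7=0 s1=1 s3=1 s5=1 s6=1 s2=1
t2.Δ1 clk=1 s4=0 s0=0 s7=0 s1=1 s3=1 s5=1 s6=1 s2=1
t2.Δ2 clk=1 s4=0 s0=0 s7=0 s1=1 s3=0 s5=1 s6=1 s2=1
t3.Δ0 clk=1 s4=0 s0=0 s7=0 s1=1 s3=0 s5=1 s6=1 s2=1
t3.Δ1 clk=0 s4=0 s0=0 s7=0 s1=1 s3=0 s5=0 s6=1 s2=1
t3.Δ2 clk=0 s4=0 s0=1 s7=0 s1=1 s3=0 s5=0 s6=1 s2=1
t4.Δ0 clk=0 s4=0 s0=1 s7=0 s1=1 s3=0 s5=0 s6=1 s2=1
t4.Δ1 clk=1 s4=0 s0=1 s7=0 s1=1 s3=0 s5=0 s6=1 s2=1
t4.Δ2 clk=1 s4=0 s0=1 s7=0 s1=1 s3=1 s5=0 s6=1 s2=1
t5.Δ0 clk=1 s4=0 s0=1 s7=0 s1=1 s3=1 s5=0 s6=1 s2=1
t5.Δ1 clk=0 s4=0 s0=1 s7=0 s1=1 s3=1 s5=1 s6=1 s2=1
t5.Δ2 clk=0 s4=0 s0=0 s7=0 s1=1 s3=1 s5=1 s6=1 s2=1
t6.Δ0 clk=0 s4=0 s0=0 s7=0 s1=1 s3=1 s5=1 s6=1 s2=1
t6.Δ1 clk=1 s4=0 s0=0 s7=0 s1=1 s3=1 s5=1 s6=1 s2=1
t6.Δ2 clk=1 s4=0 s0=0 s7=0 s1=1 s3=0 s5=1 s6=1 s2=1
t7.Δ0 clk=1 s4=0 s0=0 s7=0 s1=1 s3=0 s5=1 s6=1 s2=1
t7.Δ1 clk=0 s4=0 s0=0 s7=0 s1=1 s3=0 s5=0 s6=1 s2=1
t7.Δ2 clk=0 s4=0 s0=1 s7=0 s1=1 s3=0 s5=0 s6=1 s2=1
t8.Δ0 clk=0 s4=0 s0=1 s7=0 s1=1 s3=0 s5=0 s6=1 s2=1
t8.Δ1 clk=1 s4=0 s0=1 s7=0 s1=1 s3=0 s5=0 s6=1 s2=1
t8.Δ2 clk=1 s4=0 s0=1 s7=0 s1=1 s3=1 s5=0 s6=1 s2=1
t9.Δ0 clk=1 s4=0 s0=1 s7=0 s1=1 s3=1 s5=0 s6=1 s2=1
t9.Δ1 clk=0 s4=0 s0=1 s7=0 s1=1 s3=1 s5=1 s6=1 s2=1
t9.Δ2 clk=0 s4=0 s0=0 s7=0 s1=1 s3=1 s5=1 s6=1 s2=1
t10.Δ0 clk=0 s4=0 s0=0 s7=0 s1=1 s3=1 s5=1 s6=1 s2=1
t10.Δ1 clk=1 s4=0 s0=0 s7=0 s1=1 s3=1 s5=1 s6=1 s2=1
t10.Δ2 clk=1 s4=0 s0=0 s7=0 s1=1 s3=0 s5=1 s6=1 s2=1
t11.Δ0 clk=1 s4=0 s0=0 s7=0 s1=1 s3=0 s5=1 s6=1 s2=1
t11.Δ1 clk=0 s4=0 s0=0 s7=0 s1=1 s3=0 s5=0 s6=1 s2=1
t11.Δ2 clk=0 s4=0 s0=1 s7=0 s1=1 s3=0 s5=0 s6=1 s2=1
t12.Δ0 clk=0 s4=0 s0=1 s7=0 s1=1 s3=0 s5=0 s6=1 s2=1
t12.Δ1 clk=1 s4=0 s0=1 s7=0 s1=1 s3=0 s5=0 s6=1 s2=1
t12.Δ2 clk=1 s4=0 s0=1 s7=0 s1=1 s3=1 s5=0 s6=1 s2=1
t13.Δ0 clk=1 s4=0 s0=1 s7=0 s1=1 s3=1 s5=0 s6=1 s2=1
t13.Δ1 clk=0 s4=0 s0=1 s7=0 s1=1 s3=1 s5=1 s6=1 s2=1
t13.Δ2 clk=0 s4=0 s0=0 s7=0 s1=1 s3=1 s5=1 s6=1 s2=1
t14.Δ0 clk=0 s4=0 s0=0 s7=0 s1=1 s3=1 s5=1 s6=1 s2=1
t14.Δ1 clk=1 s4=0 s0=0 s7=0 s1=1 s3=1 s5=1 s6=1 s2=1
t14.Δ2 clk=1 s4=0 s0=0 s7=0 s1=1 s3=0 s5=1 s6=1 s2=1
t15.Δ0 clk=1 s4=0 s0=0 s7=0 s1=1 s3=0 s5=1 s6=1 s2=1
t15.Δ1 clk=0 s4=0 s0=0 s7=0 s1=1 s3=0 s5=0 s6=1 s2=1
t15.Δ2 clk=0 s4=0 s0=1 s7=0 s1=1 s3=0 s5=0 s6=1 s2=1
t16.Δ0 clk=0 s4=0 s0=1 s7=0 s1=1 s3=0 s5=0 s6=1 s2=1
t16.Δ1 clk=1 s4=0 s0=1 s7=0 s1=1 s3=0 s5=0 s6=1 s2=1
t16.Δ2 clk=1 s4=0 s0=1 s7=0 s1=1 s3=1 s5=0 s6=1 s2=1
t17.Δ0 clk=1 s4=0 s0=1 s7=0 s1=1 s3=1 s5=0 s6=1 s2=1
t17.Δ1 clk=0 s4=0 s0=1 s7=0 s1=1 s3=1 s5=1 s6=1 s2=1
t17.Δ2 clk=0 s4=0 s0=0 s7=0 s1=1 s3=1 s5=1 s6=1 s2=1
t18.Δ0 clk=0 s4=0 s0=0 s7=0 s1=1 s3=1 s5=1 s6=1 s2=1
t18.Δ1 clk=1 s4=0 s0=0 s7=0 s1=1 s3=1 s5=1 s6=1 s2=1
t18.Δ2 clk=1 s4=0 s0=0 s7=0 s1=1 s3=0 s5=1 s6=1 s2=1
t19.Δ0 clk=1 s4=0 s0=0 s7=0 s1=1 s3=0 s5=1 s6=1 s2=1
t19.Δ1 clk=0 s4=0 s0=0 s7=0 s1=1 s3=0 s5=0 s6=1 s2=1
t19.Δ2 clk=0 s4=0 s0=1 s7=0 s1=1 s3=0 s5=0 s6=1 s2=1

2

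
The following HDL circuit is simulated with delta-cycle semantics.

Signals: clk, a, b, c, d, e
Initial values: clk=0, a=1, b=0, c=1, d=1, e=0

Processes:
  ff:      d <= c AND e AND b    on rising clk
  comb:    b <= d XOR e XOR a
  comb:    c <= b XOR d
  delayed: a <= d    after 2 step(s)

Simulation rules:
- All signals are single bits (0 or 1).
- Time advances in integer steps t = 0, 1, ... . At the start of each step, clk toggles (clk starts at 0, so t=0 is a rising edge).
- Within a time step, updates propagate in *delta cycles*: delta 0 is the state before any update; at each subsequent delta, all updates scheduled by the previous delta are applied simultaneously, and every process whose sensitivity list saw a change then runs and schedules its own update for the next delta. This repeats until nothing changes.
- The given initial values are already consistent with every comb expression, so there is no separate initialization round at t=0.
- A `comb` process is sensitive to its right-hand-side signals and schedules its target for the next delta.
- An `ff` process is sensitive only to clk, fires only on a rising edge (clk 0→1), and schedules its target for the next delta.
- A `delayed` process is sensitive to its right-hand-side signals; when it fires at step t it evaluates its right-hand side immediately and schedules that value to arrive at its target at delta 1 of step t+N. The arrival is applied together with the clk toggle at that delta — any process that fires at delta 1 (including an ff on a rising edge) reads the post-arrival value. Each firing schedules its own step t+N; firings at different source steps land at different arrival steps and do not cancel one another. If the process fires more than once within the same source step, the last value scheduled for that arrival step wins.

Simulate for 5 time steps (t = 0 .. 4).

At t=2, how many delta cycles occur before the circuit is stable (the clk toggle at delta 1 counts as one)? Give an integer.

t0.Δ0 clk=0 d=1 b=0 c=1 e=0 a=1
t0.Δ1 clk=1 d=1 b=0 c=1 e=0 a=1
t0.Δ2 clk=1 d=0 b=0 c=1 e=0 a=1
t0.Δ3 clk=1 d=0 b=1 c=0 e=0 a=1
t0.Δ4 clk=1 d=0 b=1 c=1 e=0 a=1
t1.Δ0 clk=1 d=0 b=1 c=1 e=0 a=1
t1.Δ1 clk=0 d=0 b=1 c=1 e=0 a=1
t2.Δ0 clk=0 d=0 b=1 c=1 e=0 a=1
t2.Δ1 clk=1 d=0 b=1 c=1 e=0 a=0
t2.Δ2 clk=1 d=0 b=0 c=1 e=0 a=0
t2.Δ3 clk=1 d=0 b=0 c=0 e=0 a=0
t3.Δ0 clk=1 d=0 b=0 c=0 e=0 a=0
t3.Δ1 clk=0 d=0 b=0 c=0 e=0 a=0
t4.Δ0 clk=0 d=0 b=0 c=0 e=0 a=0
t4.Δ1 clk=1 d=0 b=0 c=0 e=0 a=0

3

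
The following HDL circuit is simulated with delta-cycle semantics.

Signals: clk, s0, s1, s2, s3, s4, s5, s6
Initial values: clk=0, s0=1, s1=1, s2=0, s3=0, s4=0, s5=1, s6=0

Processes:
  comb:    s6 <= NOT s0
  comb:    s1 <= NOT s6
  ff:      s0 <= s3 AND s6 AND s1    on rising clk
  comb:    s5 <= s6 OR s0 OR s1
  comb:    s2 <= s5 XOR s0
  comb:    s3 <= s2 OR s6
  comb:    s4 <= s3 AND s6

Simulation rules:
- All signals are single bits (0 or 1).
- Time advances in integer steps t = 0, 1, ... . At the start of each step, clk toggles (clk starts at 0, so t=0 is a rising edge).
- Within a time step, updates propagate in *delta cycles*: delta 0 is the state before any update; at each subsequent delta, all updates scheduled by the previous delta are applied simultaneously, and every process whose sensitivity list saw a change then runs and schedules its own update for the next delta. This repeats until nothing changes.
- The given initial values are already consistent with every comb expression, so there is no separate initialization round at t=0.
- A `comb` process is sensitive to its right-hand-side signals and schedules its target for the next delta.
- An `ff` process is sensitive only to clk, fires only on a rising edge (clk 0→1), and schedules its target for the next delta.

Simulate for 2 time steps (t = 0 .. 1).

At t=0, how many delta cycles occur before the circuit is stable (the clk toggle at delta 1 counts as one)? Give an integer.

t=0 Δ0: s4=0 s0=1 s6=0 s3=0 s2=0 clk=0 s5=1 s1=1
  Δ1: clk:0→1
  Δ2: s0:1→0
  Δ3: s6:0→1, s2:0→1
  Δ4: s3:0→1, s1:1→0
  Δ5: s4:0→1
  (5Δ to stable)
t=1 Δ0: s4=1 s0=0 s6=1 s3=1 s2=1 clk=1 s5=1 s1=0
  Δ1: clk:1→0
  (1Δ to stable)

5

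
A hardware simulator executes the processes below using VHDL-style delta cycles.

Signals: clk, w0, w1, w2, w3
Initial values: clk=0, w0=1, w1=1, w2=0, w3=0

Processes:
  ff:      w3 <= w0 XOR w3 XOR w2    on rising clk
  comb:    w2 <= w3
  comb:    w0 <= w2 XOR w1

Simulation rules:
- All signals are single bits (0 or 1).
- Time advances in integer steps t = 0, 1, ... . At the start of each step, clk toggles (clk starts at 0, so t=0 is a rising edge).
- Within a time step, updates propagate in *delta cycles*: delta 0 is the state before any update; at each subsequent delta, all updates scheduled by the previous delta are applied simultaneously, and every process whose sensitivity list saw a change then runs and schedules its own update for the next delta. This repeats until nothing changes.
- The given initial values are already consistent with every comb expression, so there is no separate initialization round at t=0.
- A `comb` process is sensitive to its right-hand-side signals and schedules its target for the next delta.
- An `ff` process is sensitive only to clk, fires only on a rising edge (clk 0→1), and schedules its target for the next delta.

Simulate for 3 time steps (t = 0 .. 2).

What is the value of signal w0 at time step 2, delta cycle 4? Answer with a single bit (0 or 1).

1

t0.Δ0 w2=0 clk=0 w0=1 w3=0 w1=1
t0.Δ1 w2=0 clk=1 w0=1 w3=0 w1=1
t0.Δ2 w2=0 clk=1 w0=1 w3=1 w1=1
t0.Δ3 w2=1 clk=1 w0=1 w3=1 w1=1
t0.Δ4 w2=1 clk=1 w0=0 w3=1 w1=1
t1.Δ0 w2=1 clk=1 w0=0 w3=1 w1=1
t1.Δ1 w2=1 clk=0 w0=0 w3=1 w1=1
t2.Δ0 w2=1 clk=0 w0=0 w3=1 w1=1
t2.Δ1 w2=1 clk=1 w0=0 w3=1 w1=1
t2.Δ2 w2=1 clk=1 w0=0 w3=0 w1=1
t2.Δ3 w2=0 clk=1 w0=0 w3=0 w1=1
t2.Δ4 w2=0 clk=1 w0=1 w3=0 w1=1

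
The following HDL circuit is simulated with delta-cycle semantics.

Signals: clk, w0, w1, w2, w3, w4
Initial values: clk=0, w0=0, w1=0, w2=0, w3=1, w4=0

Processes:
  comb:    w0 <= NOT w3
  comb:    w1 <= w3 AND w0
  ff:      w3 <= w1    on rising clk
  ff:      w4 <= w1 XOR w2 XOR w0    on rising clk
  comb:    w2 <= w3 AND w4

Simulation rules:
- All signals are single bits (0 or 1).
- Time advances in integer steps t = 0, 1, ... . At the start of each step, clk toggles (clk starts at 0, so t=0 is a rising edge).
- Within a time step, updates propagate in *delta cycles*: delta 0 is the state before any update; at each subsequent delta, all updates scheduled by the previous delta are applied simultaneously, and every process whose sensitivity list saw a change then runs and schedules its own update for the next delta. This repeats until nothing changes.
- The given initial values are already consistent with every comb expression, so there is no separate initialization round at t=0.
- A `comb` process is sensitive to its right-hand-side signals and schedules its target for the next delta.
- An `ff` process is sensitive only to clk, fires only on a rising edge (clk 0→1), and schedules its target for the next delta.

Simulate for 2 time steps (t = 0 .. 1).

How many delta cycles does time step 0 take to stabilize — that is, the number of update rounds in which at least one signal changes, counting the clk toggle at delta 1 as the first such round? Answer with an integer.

3

t0.Δ0 w2=0 clk=0 w4=0 w3=1 w0=0 w1=0
t0.Δ1 w2=0 clk=1 w4=0 w3=1 w0=0 w1=0
t0.Δ2 w2=0 clk=1 w4=0 w3=0 w0=0 w1=0
t0.Δ3 w2=0 clk=1 w4=0 w3=0 w0=1 w1=0
t1.Δ0 w2=0 clk=1 w4=0 w3=0 w0=1 w1=0
t1.Δ1 w2=0 clk=0 w4=0 w3=0 w0=1 w1=0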